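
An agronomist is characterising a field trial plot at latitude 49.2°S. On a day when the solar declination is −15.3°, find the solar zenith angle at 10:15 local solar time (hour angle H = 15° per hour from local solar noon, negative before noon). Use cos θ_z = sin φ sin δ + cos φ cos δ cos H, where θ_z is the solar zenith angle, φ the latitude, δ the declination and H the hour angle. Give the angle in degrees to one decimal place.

Hour angle H = 15° × (10.25 − 12) = -26.25°.
cos θ_z = sin(-49.2°) sin(-15.3°) + cos(-49.2°) cos(-15.3°) cos(-26.25°) = 0.1998 + 0.5653 = 0.7651.
θ_z = arccos(0.7651) = 40.08°.

40.1°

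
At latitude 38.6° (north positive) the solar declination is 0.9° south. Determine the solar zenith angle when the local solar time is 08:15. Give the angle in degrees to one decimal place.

64.9°

Hour angle H = 15° × (8.25 − 12) = -56.25°.
cos θ_z = sin φ sin δ + cos φ cos δ cos H = (0.6239)(-0.0157) + (0.7815)(0.9999)(0.5556) = 0.4244.
θ_z = arccos(0.4244) = 64.89°.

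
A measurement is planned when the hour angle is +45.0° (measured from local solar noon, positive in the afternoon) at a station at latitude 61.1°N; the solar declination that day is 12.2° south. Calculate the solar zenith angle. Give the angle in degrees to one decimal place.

With φ = 61.1°, δ = -12.2°, H = 45.00°: sin φ sin δ = -0.1850, cos φ cos δ cos H = 0.3340, so cos θ_z = 0.1490.
θ_z = arccos(0.1490) = 81.43°.

81.4°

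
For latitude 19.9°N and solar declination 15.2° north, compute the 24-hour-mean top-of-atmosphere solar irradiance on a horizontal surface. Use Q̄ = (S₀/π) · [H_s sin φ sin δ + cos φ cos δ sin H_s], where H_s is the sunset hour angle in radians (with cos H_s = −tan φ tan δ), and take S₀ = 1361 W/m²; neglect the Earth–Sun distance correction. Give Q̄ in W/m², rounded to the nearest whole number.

456 W/m²

The sunset hour angle satisfies cos H_s = −tan φ tan δ = -0.0984, giving H_s = 95.65°. In radians, H_s = 1.6694.
H_s sin φ sin δ = 1.6694 × 0.3404 × 0.2622 = 0.1490.
cos φ cos δ sin H_s = 0.9403 × 0.9650 × 0.9951 = 0.9029.
Q̄ = (1361/π) × (0.1490 + 0.9029) = 433.22 × 1.0519 = 455.70 W/m².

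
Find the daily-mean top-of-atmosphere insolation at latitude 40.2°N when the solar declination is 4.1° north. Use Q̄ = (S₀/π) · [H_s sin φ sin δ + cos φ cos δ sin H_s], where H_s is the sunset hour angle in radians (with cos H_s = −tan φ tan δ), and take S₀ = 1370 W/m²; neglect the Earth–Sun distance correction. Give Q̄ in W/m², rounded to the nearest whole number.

−tan φ tan δ = −(0.8451)(0.0717) = -0.0606; H_s = arccos(-0.0606) = 93.47°. In radians, H_s = 1.6314.
H_s sin φ sin δ = 1.6314 × 0.6455 × 0.0715 = 0.0753.
cos φ cos δ sin H_s = 0.7638 × 0.9974 × 0.9982 = 0.7604.
Q̄ = (1370/π) × (0.0753 + 0.7604) = 436.08 × 0.8357 = 364.43 W/m².

364 W/m²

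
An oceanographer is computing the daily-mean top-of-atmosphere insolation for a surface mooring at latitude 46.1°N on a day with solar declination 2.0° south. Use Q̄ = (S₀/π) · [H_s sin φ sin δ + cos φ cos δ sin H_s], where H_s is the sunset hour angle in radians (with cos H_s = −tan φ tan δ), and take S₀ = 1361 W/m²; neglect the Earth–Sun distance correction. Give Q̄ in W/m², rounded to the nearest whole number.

−tan φ tan δ = −(1.0392)(-0.0349) = 0.0363; H_s = arccos(0.0363) = 87.92°. In radians, H_s = 1.5345.
H_s sin φ sin δ = 1.5345 × 0.7206 × -0.0349 = -0.0386.
cos φ cos δ sin H_s = 0.6934 × 0.9994 × 0.9993 = 0.6925.
Q̄ = (1361/π) × (-0.0386 + 0.6925) = 433.22 × 0.6539 = 283.28 W/m².

283 W/m²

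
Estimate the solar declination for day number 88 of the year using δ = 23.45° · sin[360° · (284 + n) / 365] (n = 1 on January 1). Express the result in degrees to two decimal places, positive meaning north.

+2.82°

360 × (284 + 88) / 365 = 366.904°; sin(366.904°) = 0.1202.
δ = 23.45 × 0.1202 = 2.819° ≈ +2.82°.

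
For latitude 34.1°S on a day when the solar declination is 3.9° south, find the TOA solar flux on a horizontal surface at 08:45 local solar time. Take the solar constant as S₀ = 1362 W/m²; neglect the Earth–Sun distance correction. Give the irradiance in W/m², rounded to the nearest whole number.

Hour angle H = 15° × (8.75 − 12) = -48.75°.
With φ = -34.1°, δ = -3.9°, H = -48.75°: sin φ sin δ = 0.0381, cos φ cos δ cos H = 0.5447, so cos θ_z = 0.5828.
Top-of-atmosphere irradiance = S₀ cos θ_z = 1362 × 0.5828 = 793.77 W/m².

794 W/m²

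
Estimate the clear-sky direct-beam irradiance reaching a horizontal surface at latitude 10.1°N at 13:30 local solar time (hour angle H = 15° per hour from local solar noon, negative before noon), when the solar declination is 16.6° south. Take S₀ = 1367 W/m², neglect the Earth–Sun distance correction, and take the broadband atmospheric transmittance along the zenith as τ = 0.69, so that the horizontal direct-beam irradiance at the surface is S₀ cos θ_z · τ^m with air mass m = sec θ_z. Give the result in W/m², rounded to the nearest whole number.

Hour angle H = 15° × (13.5 − 12) = 22.50°.
cos θ_z = sin φ sin δ + cos φ cos δ cos H = (0.1754)(-0.2857) + (0.9845)(0.9583)(0.9239) = 0.8215.
Air mass m = 1/cos θ_z = 1/0.8215 = 1.217; τ^m = 0.69^1.217 = 0.6366.
Surface direct beam = 1367 × 0.8215 × 0.6366 = 714.90 W/m².

715 W/m²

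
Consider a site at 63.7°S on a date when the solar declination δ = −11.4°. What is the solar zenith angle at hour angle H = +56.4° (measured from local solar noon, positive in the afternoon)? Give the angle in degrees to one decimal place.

With φ = -63.7°, δ = -11.4°, H = 56.40°: sin φ sin δ = 0.1772, cos φ cos δ cos H = 0.2404, so cos θ_z = 0.4176.
θ_z = arccos(0.4176) = 65.32°.

65.3°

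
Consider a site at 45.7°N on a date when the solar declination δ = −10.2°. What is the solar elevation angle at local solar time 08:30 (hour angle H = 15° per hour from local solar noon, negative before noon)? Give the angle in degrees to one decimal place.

Hour angle H = 15° × (8.5 − 12) = -52.50°.
cos θ_z = sin φ sin δ + cos φ cos δ cos H = (0.7157)(-0.1771) + (0.6984)(0.9842)(0.6088) = 0.2917.
θ_z = arccos(0.2917) = 73.04°, so the elevation is 90° − 73.04° = 16.96°.

17.0°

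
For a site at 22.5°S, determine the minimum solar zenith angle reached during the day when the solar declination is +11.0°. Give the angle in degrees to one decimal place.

At local solar noon the hour angle is zero, so the zenith angle is |φ − δ| = |-22.5° − (11.0°)| = 33.5°.

33.5°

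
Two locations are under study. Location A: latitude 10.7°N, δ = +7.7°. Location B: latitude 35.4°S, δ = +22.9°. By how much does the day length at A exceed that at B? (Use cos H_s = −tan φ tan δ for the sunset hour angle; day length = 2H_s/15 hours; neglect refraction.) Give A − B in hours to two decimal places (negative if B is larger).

A: H_s = arccos(−tan 10.7° · tan 7.7°) = 91.46°, so 2H_s/15 = 12.1947 h.
B: H_s = arccos(−tan -35.4° · tan 22.9°) = 72.53°, so 2H_s/15 = 9.6707 h.
A − B = 12.1947 − 9.6707 = 2.5240 h.

+2.52 h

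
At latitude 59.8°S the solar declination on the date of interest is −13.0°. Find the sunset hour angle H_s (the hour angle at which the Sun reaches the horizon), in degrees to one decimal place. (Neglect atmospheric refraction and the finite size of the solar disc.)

113.4°

cos H_s = −tan(-59.8°) · tan(-13.0°) = -0.3967, so H_s = arccos(-0.3967) = 113.37°.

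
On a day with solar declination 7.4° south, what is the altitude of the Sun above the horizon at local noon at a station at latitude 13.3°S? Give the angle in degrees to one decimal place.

84.1°

At local solar noon the hour angle is zero, so the elevation is 90° − |φ − δ| = 90° − |-13.3° − (-7.4°)| = 90° − 5.9° = 84.1°.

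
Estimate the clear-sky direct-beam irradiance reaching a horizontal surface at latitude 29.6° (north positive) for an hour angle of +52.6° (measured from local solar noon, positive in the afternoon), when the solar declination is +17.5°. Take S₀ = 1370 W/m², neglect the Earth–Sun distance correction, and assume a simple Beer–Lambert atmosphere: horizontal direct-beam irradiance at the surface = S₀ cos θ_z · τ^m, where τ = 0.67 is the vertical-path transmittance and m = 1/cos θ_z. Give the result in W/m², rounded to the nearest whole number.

cos θ_z = sin φ sin δ + cos φ cos δ cos H = (0.4939)(0.3007) + (0.8695)(0.9537)(0.6074) = 0.6522.
Air mass m = 1/cos θ_z = 1/0.6522 = 1.533; τ^m = 0.67^1.533 = 0.5412.
Surface direct beam = 1370 × 0.6522 × 0.5412 = 483.57 W/m².

484 W/m²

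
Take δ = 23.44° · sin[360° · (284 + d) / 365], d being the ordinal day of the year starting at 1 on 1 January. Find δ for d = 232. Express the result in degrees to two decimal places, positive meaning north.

+12.10°

360 × (284 + 232) / 365 = 508.932°; sin(508.932°) = 0.5161.
δ = 23.44 × 0.5161 = 12.097° ≈ +12.10°.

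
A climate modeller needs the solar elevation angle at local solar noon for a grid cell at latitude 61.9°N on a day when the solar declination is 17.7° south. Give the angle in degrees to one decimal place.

10.4°

At local solar noon the hour angle is zero, so the elevation is 90° − |φ − δ| = 90° − |61.9° − (-17.7°)| = 90° − 79.6° = 10.4°.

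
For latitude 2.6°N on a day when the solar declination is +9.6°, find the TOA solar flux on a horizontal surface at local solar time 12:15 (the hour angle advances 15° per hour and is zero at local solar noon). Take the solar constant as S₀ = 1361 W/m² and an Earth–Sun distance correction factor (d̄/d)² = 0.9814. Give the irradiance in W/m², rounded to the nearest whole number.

Hour angle H = 15° × (12.25 − 12) = 3.75°.
cos θ_z = sin φ sin δ + cos φ cos δ cos H = (0.0454)(0.1668) + (0.9990)(0.9860)(0.9979) = 0.9905.
Top-of-atmosphere irradiance = S₀ (d̄/d)² cos θ_z = 1361 × 0.9814 × 0.9905 = 1323.00 W/m².

1323 W/m²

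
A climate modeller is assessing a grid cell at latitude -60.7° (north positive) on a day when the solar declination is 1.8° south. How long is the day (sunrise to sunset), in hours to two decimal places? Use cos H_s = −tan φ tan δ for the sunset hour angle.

12.43 hours

The sunset hour angle satisfies cos H_s = −tan φ tan δ = -0.0560, giving H_s = 93.21°.
Day length = 2 H_s / 15° h⁻¹ = 186.42° / 15 = 12.428 h.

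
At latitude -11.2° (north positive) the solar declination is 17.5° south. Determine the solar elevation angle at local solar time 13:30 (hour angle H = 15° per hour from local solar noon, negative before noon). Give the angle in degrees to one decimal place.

Hour angle H = 15° × (13.5 − 12) = 22.50°.
With φ = -11.2°, δ = -17.5°, H = 22.50°: sin φ sin δ = 0.0584, cos φ cos δ cos H = 0.8643, so cos θ_z = 0.9227.
θ_z = arccos(0.9227) = 22.68°, so the elevation is 90° − 22.68° = 67.32°.

67.3°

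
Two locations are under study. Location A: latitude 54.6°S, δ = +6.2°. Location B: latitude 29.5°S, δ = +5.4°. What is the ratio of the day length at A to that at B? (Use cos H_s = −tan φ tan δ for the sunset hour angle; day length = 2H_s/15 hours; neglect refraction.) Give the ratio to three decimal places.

A: H_s = arccos(−tan -54.6° · tan 6.2°) = 81.21°, so 2H_s/15 = 10.8280 h.
B: H_s = arccos(−tan -29.5° · tan 5.4°) = 86.93°, so 2H_s/15 = 11.5907 h.
Ratio A/B = 10.8280 / 11.5907 = 0.9342.

0.934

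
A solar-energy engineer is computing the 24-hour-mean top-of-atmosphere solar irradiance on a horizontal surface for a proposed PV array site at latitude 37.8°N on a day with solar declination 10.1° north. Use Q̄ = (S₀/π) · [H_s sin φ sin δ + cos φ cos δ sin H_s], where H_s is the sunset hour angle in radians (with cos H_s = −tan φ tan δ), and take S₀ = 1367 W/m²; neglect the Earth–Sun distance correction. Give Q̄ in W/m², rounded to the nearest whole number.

415 W/m²

cos H_s = −tan(37.8°) · tan(10.1°) = -0.1382, so H_s = arccos(-0.1382) = 97.94°. In radians, H_s = 1.7094.
H_s sin φ sin δ = 1.7094 × 0.6129 × 0.1754 = 0.1838.
cos φ cos δ sin H_s = 0.7902 × 0.9845 × 0.9904 = 0.7705.
Q̄ = (1367/π) × (0.1838 + 0.7705) = 435.13 × 0.9543 = 415.24 W/m².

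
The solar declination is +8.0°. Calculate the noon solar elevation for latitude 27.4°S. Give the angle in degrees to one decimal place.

54.6°

At local solar noon the hour angle is zero, so the elevation is 90° − |φ − δ| = 90° − |-27.4° − (8.0°)| = 90° − 35.4° = 54.6°.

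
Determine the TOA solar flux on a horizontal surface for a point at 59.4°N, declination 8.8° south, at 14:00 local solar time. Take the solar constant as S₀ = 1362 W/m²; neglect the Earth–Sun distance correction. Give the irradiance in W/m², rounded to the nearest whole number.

Hour angle H = 15° × (14 − 12) = 30.00°.
With φ = 59.4°, δ = -8.8°, H = 30.00°: sin φ sin δ = -0.1317, cos φ cos δ cos H = 0.4357, so cos θ_z = 0.3040.
Top-of-atmosphere irradiance = S₀ cos θ_z = 1362 × 0.3040 = 414.05 W/m².

414 W/m²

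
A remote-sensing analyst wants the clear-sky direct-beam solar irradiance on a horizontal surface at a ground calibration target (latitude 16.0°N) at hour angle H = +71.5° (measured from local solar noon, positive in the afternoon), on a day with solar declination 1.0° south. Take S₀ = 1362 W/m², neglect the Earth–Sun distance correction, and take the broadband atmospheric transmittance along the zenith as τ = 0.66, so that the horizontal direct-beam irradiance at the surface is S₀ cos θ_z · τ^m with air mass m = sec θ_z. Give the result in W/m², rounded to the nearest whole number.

cos θ_z = sin φ sin δ + cos φ cos δ cos H = (0.2756)(-0.0175) + (0.9613)(0.9998)(0.3173) = 0.3001.
Air mass m = 1/cos θ_z = 1/0.3001 = 3.332; τ^m = 0.66^3.332 = 0.2504.
Surface direct beam = 1362 × 0.3001 × 0.2504 = 102.35 W/m².

102 W/m²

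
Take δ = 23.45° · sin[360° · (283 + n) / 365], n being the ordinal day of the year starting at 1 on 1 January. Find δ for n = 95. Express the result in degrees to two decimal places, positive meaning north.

360 × (283 + 95) / 365 = 372.822°; sin(372.822°) = 0.2219.
δ = 23.45 × 0.2219 = 5.204° ≈ +5.20°.

+5.20°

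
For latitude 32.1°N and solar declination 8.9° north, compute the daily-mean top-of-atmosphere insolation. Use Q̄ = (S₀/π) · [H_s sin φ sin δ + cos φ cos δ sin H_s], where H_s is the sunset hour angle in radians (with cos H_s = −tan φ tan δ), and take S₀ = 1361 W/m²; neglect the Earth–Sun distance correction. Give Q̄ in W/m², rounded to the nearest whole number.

The sunset hour angle satisfies cos H_s = −tan φ tan δ = -0.0982, giving H_s = 95.64°. In radians, H_s = 1.6692.
H_s sin φ sin δ = 1.6692 × 0.5314 × 0.1547 = 0.1372.
cos φ cos δ sin H_s = 0.8471 × 0.9880 × 0.9952 = 0.8329.
Q̄ = (1361/π) × (0.1372 + 0.8329) = 433.22 × 0.9701 = 420.27 W/m².

420 W/m²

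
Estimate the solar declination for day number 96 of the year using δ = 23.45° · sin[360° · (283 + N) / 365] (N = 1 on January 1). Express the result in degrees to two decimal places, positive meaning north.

+5.60°

360 × (283 + 96) / 365 = 373.808°; sin(373.808°) = 0.2387.
δ = 23.45 × 0.2387 = 5.598° ≈ +5.60°.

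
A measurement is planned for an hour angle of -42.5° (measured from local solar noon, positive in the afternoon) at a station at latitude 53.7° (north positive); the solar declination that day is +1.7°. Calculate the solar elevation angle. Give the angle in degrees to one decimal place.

With φ = 53.7°, δ = 1.7°, H = -42.50°: sin φ sin δ = 0.0239, cos φ cos δ cos H = 0.4363, so cos θ_z = 0.4602.
θ_z = arccos(0.4602) = 62.60°, so the elevation is 90° − 62.60° = 27.40°.

27.4°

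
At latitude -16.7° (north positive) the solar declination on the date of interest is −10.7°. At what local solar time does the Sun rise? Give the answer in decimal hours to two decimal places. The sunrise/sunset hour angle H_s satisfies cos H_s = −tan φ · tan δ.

−tan φ tan δ = −(-0.3000)(-0.1890) = -0.0567; H_s = arccos(-0.0567) = 93.25°.
Sunrise is at 12 − H_s/15 = 12 − 6.217 = 5.783 h local solar time.

5.78 h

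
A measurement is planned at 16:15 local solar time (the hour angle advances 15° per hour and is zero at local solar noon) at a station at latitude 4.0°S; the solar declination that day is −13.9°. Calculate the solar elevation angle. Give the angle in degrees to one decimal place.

26.4°

Hour angle H = 15° × (16.25 − 12) = 63.75°.
With φ = -4.0°, δ = -13.9°, H = 63.75°: sin φ sin δ = 0.0168, cos φ cos δ cos H = 0.4283, so cos θ_z = 0.4451.
θ_z = arccos(0.4451) = 63.57°, so the elevation is 90° − 63.57° = 26.43°.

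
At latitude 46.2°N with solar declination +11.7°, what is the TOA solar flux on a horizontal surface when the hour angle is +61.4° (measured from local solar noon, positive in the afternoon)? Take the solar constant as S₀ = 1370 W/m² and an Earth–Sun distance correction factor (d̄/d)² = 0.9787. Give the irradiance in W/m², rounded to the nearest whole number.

631 W/m²

With φ = 46.2°, δ = 11.7°, H = 61.40°: sin φ sin δ = 0.1464, cos φ cos δ cos H = 0.3244, so cos θ_z = 0.4708.
Top-of-atmosphere irradiance = S₀ (d̄/d)² cos θ_z = 1370 × 0.9787 × 0.4708 = 631.26 W/m².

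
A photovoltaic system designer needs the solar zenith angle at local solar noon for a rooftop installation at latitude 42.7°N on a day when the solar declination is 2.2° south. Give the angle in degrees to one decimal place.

At local solar noon the hour angle is zero, so the zenith angle is |φ − δ| = |42.7° − (-2.2°)| = 44.9°.

44.9°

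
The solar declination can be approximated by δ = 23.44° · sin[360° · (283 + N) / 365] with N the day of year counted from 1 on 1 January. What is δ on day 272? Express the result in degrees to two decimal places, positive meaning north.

360 × (283 + 272) / 365 = 547.397°; sin(547.397°) = -0.1287.
δ = 23.44 × -0.1287 = -3.017° ≈ -3.02°.

-3.02°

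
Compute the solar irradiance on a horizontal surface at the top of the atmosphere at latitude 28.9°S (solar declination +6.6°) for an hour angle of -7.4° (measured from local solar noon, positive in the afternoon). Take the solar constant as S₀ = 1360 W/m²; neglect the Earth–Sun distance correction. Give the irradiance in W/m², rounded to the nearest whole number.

1097 W/m²

With φ = -28.9°, δ = 6.6°, H = -7.40°: sin φ sin δ = -0.0555, cos φ cos δ cos H = 0.8624, so cos θ_z = 0.8069.
Top-of-atmosphere irradiance = S₀ cos θ_z = 1360 × 0.8069 = 1097.38 W/m².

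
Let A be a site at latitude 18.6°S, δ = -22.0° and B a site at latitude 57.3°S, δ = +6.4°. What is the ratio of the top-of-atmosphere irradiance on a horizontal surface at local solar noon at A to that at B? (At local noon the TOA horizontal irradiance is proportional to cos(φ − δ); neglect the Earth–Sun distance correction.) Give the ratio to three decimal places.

2.253

A: cos θ_z = cos(-18.6° − (-22.0°)) = 0.9982.
B: cos θ_z = cos(-57.3° − (6.4°)) = 0.4431.
Ratio A/B = 0.9982 / 0.4431 = 2.2528.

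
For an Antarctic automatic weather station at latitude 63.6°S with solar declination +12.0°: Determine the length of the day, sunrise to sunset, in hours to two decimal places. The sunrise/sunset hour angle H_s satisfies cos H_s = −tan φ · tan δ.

cos H_s = −tan(-63.6°) · tan(12.0°) = 0.4282, so H_s = arccos(0.4282) = 64.65°.
Day length = 2 H_s / 15° h⁻¹ = 129.30° / 15 = 8.620 h.

8.62 hours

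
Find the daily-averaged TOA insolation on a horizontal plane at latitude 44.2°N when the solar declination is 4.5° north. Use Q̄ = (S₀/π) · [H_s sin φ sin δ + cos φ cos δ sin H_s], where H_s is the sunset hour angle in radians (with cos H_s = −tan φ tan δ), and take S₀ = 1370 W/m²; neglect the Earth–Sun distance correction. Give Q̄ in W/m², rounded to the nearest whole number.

350 W/m²

−tan φ tan δ = −(0.9725)(0.0787) = -0.0765; H_s = arccos(-0.0765) = 94.39°. In radians, H_s = 1.6474.
H_s sin φ sin δ = 1.6474 × 0.6972 × 0.0785 = 0.0902.
cos φ cos δ sin H_s = 0.7169 × 0.9969 × 0.9971 = 0.7126.
Q̄ = (1370/π) × (0.0902 + 0.7126) = 436.08 × 0.8028 = 350.09 W/m².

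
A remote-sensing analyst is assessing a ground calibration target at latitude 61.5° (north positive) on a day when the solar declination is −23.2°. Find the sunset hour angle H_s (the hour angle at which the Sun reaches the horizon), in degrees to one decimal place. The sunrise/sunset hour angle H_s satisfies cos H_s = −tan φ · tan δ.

cos H_s = −tan(61.5°) · tan(-23.2°) = 0.7894, so H_s = arccos(0.7894) = 37.87°.

37.9°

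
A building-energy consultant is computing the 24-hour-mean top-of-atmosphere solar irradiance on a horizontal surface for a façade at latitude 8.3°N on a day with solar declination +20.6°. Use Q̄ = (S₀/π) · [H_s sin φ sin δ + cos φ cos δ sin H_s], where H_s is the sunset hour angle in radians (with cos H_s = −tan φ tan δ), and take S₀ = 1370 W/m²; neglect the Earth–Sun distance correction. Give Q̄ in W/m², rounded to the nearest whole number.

439 W/m²

−tan φ tan δ = −(0.1459)(0.3759) = -0.0548; H_s = arccos(-0.0548) = 93.14°. In radians, H_s = 1.6256.
H_s sin φ sin δ = 1.6256 × 0.1444 × 0.3518 = 0.0826.
cos φ cos δ sin H_s = 0.9895 × 0.9361 × 0.9985 = 0.9249.
Q̄ = (1370/π) × (0.0826 + 0.9249) = 436.08 × 1.0075 = 439.35 W/m².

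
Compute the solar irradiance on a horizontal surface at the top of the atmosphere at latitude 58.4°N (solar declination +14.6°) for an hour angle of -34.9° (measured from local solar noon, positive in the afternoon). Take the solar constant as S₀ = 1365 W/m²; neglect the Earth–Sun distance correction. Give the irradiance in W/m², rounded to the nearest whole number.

cos θ_z = sin φ sin δ + cos φ cos δ cos H = (0.8517)(0.2521) + (0.5240)(0.9677)(0.8202) = 0.6306.
Top-of-atmosphere irradiance = S₀ cos θ_z = 1365 × 0.6306 = 860.77 W/m².

861 W/m²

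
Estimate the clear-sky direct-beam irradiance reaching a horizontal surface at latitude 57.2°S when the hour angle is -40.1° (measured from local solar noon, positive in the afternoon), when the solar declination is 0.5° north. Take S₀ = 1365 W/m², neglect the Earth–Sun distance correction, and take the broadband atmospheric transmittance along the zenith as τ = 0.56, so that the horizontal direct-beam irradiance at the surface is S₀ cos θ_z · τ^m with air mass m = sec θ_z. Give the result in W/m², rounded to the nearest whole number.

134 W/m²

cos θ_z = sin(-57.2°) sin(0.5°) + cos(-57.2°) cos(0.5°) cos(-40.10°) = -0.0073 + 0.4143 = 0.4070.
Air mass m = 1/cos θ_z = 1/0.4070 = 2.457; τ^m = 0.56^2.457 = 0.2406.
Surface direct beam = 1365 × 0.4070 × 0.2406 = 133.67 W/m².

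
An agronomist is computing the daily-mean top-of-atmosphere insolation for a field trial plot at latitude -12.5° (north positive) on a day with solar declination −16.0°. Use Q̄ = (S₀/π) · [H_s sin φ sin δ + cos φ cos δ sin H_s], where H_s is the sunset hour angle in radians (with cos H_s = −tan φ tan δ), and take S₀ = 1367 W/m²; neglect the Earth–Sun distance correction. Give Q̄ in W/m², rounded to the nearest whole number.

450 W/m²

The sunset hour angle satisfies cos H_s = −tan φ tan δ = -0.0636, giving H_s = 93.65°. In radians, H_s = 1.6345.
H_s sin φ sin δ = 1.6345 × -0.2164 × -0.2756 = 0.0975.
cos φ cos δ sin H_s = 0.9763 × 0.9613 × 0.9980 = 0.9366.
Q̄ = (1367/π) × (0.0975 + 0.9366) = 435.13 × 1.0341 = 449.97 W/m².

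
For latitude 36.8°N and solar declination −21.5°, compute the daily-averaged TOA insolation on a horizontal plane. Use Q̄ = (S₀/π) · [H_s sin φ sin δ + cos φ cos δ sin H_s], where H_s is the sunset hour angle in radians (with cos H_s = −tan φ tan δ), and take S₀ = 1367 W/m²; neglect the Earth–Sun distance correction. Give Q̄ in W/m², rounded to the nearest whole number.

188 W/m²

−tan φ tan δ = −(0.7481)(-0.3939) = 0.2947; H_s = arccos(0.2947) = 72.86°. In radians, H_s = 1.2716.
H_s sin φ sin δ = 1.2716 × 0.5990 × -0.3665 = -0.2792.
cos φ cos δ sin H_s = 0.8007 × 0.9304 × 0.9556 = 0.7119.
Q̄ = (1367/π) × (-0.2792 + 0.7119) = 435.13 × 0.4327 = 188.28 W/m².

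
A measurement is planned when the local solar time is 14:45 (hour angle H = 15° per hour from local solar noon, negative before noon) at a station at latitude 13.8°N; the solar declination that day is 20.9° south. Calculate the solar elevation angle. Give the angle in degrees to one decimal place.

36.7°

Hour angle H = 15° × (14.75 − 12) = 41.25°.
With φ = 13.8°, δ = -20.9°, H = 41.25°: sin φ sin δ = -0.0851, cos φ cos δ cos H = 0.6821, so cos θ_z = 0.5970.
θ_z = arccos(0.5970) = 53.34°, so the elevation is 90° − 53.34° = 36.66°.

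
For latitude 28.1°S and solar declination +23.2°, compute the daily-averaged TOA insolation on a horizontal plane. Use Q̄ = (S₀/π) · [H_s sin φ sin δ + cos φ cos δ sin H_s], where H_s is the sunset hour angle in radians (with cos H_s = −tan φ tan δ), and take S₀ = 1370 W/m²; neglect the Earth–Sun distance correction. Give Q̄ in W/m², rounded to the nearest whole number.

236 W/m²

−tan φ tan δ = −(-0.5340)(0.4286) = 0.2289; H_s = arccos(0.2289) = 76.77°. In radians, H_s = 1.3399.
H_s sin φ sin δ = 1.3399 × -0.4710 × 0.3939 = -0.2486.
cos φ cos δ sin H_s = 0.8821 × 0.9191 × 0.9735 = 0.7893.
Q̄ = (1370/π) × (-0.2486 + 0.7893) = 436.08 × 0.5407 = 235.79 W/m².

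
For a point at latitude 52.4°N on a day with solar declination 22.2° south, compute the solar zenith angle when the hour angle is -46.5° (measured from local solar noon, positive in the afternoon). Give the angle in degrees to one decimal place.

84.9°

With φ = 52.4°, δ = -22.2°, H = -46.50°: sin φ sin δ = -0.2994, cos φ cos δ cos H = 0.3889, so cos θ_z = 0.0895.
θ_z = arccos(0.0895) = 84.87°.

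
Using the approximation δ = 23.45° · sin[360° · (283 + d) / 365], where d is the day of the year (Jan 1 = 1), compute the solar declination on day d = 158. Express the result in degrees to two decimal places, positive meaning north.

360 × (283 + 158) / 365 = 434.959°; sin(434.959°) = 0.9657.
δ = 23.45 × 0.9657 = 22.646° ≈ +22.65°.

+22.65°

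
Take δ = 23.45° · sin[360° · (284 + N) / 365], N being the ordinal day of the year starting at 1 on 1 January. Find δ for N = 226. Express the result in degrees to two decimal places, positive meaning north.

360 × (284 + 226) / 365 = 503.014°; sin(503.014°) = 0.6016.
δ = 23.45 × 0.6016 = 14.108° ≈ +14.11°.

+14.11°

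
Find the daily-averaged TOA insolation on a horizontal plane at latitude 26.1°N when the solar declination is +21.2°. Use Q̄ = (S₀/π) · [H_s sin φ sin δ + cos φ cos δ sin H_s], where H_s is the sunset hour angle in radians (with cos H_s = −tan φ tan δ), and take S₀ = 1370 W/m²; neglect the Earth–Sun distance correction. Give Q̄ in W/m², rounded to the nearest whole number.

481 W/m²

−tan φ tan δ = −(0.4899)(0.3879) = -0.1900; H_s = arccos(-0.1900) = 100.95°. In radians, H_s = 1.7619.
H_s sin φ sin δ = 1.7619 × 0.4399 × 0.3616 = 0.2803.
cos φ cos δ sin H_s = 0.8980 × 0.9323 × 0.9818 = 0.8220.
Q̄ = (1370/π) × (0.2803 + 0.8220) = 436.08 × 1.1023 = 480.69 W/m².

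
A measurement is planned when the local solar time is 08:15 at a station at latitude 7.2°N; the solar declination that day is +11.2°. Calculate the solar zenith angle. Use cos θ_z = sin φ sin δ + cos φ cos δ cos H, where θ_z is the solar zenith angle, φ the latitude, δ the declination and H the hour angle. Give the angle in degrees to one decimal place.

55.6°

Hour angle H = 15° × (8.25 − 12) = -56.25°.
cos θ_z = sin(7.2°) sin(11.2°) + cos(7.2°) cos(11.2°) cos(-56.25°) = 0.0243 + 0.5407 = 0.5650.
θ_z = arccos(0.5650) = 55.60°.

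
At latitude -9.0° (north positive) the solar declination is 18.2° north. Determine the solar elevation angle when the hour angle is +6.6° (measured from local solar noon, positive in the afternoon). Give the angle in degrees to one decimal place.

62.0°

cos θ_z = sin(-9.0°) sin(18.2°) + cos(-9.0°) cos(18.2°) cos(6.60°) = -0.0489 + 0.9321 = 0.8832.
θ_z = arccos(0.8832) = 27.97°, so the elevation is 90° − 27.97° = 62.03°.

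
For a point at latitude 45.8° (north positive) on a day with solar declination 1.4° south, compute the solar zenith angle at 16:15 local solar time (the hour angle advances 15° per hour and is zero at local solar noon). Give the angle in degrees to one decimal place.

73.1°

Hour angle H = 15° × (16.25 − 12) = 63.75°.
With φ = 45.8°, δ = -1.4°, H = 63.75°: sin φ sin δ = -0.0175, cos φ cos δ cos H = 0.3083, so cos θ_z = 0.2908.
θ_z = arccos(0.2908) = 73.09°.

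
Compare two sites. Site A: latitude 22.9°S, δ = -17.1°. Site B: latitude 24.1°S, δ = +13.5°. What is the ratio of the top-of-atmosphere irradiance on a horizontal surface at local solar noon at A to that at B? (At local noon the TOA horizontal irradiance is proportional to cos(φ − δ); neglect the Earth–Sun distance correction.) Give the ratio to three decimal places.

A: cos θ_z = cos(-22.9° − (-17.1°)) = 0.9949.
B: cos θ_z = cos(-24.1° − (13.5°)) = 0.7923.
Ratio A/B = 0.9949 / 0.7923 = 1.2557.

1.256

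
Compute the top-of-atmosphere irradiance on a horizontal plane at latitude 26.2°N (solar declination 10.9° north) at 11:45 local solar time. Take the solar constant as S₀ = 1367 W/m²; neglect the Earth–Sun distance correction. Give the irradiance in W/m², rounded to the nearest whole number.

1316 W/m²

Hour angle H = 15° × (11.75 − 12) = -3.75°.
cos θ_z = sin φ sin δ + cos φ cos δ cos H = (0.4415)(0.1891) + (0.8973)(0.9820)(0.9979) = 0.9628.
Top-of-atmosphere irradiance = S₀ cos θ_z = 1367 × 0.9628 = 1316.15 W/m².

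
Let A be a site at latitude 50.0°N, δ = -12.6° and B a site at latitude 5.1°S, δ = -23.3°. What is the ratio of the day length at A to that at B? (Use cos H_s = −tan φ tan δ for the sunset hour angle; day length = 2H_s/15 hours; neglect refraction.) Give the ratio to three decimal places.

0.809

A: H_s = arccos(−tan 50.0° · tan -12.6°) = 74.55°, so 2H_s/15 = 9.9400 h.
B: H_s = arccos(−tan -5.1° · tan -23.3°) = 92.20°, so 2H_s/15 = 12.2933 h.
Ratio A/B = 9.9400 / 12.2933 = 0.8086.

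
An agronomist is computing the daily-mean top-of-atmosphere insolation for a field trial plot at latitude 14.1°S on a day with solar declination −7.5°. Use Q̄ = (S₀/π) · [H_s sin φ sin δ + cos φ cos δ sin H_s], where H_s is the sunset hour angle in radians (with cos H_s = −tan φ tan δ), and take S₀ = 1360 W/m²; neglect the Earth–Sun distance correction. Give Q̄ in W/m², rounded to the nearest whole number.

438 W/m²

The sunset hour angle satisfies cos H_s = −tan φ tan δ = -0.0331, giving H_s = 91.90°. In radians, H_s = 1.6040.
H_s sin φ sin δ = 1.6040 × -0.2436 × -0.1305 = 0.0510.
cos φ cos δ sin H_s = 0.9699 × 0.9914 × 0.9994 = 0.9610.
Q̄ = (1360/π) × (0.0510 + 0.9610) = 432.90 × 1.0120 = 438.09 W/m².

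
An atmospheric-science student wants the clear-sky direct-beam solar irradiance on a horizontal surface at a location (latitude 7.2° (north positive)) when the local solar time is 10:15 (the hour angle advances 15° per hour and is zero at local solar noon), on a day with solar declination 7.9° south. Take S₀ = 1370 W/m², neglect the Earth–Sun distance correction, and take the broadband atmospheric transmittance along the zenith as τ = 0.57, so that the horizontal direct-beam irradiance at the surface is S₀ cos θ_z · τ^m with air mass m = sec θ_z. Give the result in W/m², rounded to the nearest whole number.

Hour angle H = 15° × (10.25 − 12) = -26.25°.
With φ = 7.2°, δ = -7.9°, H = -26.25°: sin φ sin δ = -0.0172, cos φ cos δ cos H = 0.8814, so cos θ_z = 0.8642.
Air mass m = 1/cos θ_z = 1/0.8642 = 1.157; τ^m = 0.57^1.157 = 0.5219.
Surface direct beam = 1370 × 0.8642 × 0.5219 = 617.91 W/m².

618 W/m²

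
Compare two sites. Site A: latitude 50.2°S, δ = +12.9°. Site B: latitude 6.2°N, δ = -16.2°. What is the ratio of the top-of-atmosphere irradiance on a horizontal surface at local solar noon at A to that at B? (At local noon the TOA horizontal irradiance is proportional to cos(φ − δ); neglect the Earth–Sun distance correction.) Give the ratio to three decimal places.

A: cos θ_z = cos(-50.2° − (12.9°)) = 0.4524.
B: cos θ_z = cos(6.2° − (-16.2°)) = 0.9245.
Ratio A/B = 0.4524 / 0.9245 = 0.4893.

0.489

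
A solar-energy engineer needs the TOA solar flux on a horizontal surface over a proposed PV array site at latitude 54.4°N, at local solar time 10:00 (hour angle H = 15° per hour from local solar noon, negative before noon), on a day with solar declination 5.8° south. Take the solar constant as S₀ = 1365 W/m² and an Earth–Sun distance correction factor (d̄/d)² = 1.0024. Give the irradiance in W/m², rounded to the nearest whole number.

574 W/m²

Hour angle H = 15° × (10 − 12) = -30.00°.
With φ = 54.4°, δ = -5.8°, H = -30.00°: sin φ sin δ = -0.0822, cos φ cos δ cos H = 0.5016, so cos θ_z = 0.4194.
Top-of-atmosphere irradiance = S₀ (d̄/d)² cos θ_z = 1365 × 1.0024 × 0.4194 = 573.85 W/m².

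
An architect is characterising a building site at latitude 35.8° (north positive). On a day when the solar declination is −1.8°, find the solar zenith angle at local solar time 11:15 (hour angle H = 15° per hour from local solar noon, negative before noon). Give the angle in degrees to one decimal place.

Hour angle H = 15° × (11.25 − 12) = -11.25°.
cos θ_z = sin(35.8°) sin(-1.8°) + cos(35.8°) cos(-1.8°) cos(-11.25°) = -0.0184 + 0.7951 = 0.7767.
θ_z = arccos(0.7767) = 39.04°.

39.0°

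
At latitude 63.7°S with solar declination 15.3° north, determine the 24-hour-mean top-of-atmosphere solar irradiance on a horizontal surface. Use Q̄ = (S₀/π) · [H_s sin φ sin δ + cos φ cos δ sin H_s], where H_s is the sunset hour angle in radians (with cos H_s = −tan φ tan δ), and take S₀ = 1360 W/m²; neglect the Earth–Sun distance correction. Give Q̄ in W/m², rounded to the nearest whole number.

cos H_s = −tan(-63.7°) · tan(15.3°) = 0.5535, so H_s = arccos(0.5535) = 56.39°. In radians, H_s = 0.9842.
H_s sin φ sin δ = 0.9842 × -0.8965 × 0.2639 = -0.2328.
cos φ cos δ sin H_s = 0.4431 × 0.9646 × 0.8328 = 0.3560.
Q̄ = (1360/π) × (-0.2328 + 0.3560) = 432.90 × 0.1232 = 53.33 W/m².

53 W/m²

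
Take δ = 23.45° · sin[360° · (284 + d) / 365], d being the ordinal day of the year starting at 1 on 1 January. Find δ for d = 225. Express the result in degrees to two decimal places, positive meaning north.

+14.43°

360 × (284 + 225) / 365 = 502.027°; sin(502.027°) = 0.6153.
δ = 23.45 × 0.6153 = 14.429° ≈ +14.43°.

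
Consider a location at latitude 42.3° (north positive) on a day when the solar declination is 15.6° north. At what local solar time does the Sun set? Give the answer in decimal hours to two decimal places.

The sunset hour angle satisfies cos H_s = −tan φ tan δ = -0.2541, giving H_s = 104.72°.
Sunset is at 12 + H_s/15 = 12 + 6.981 = 18.981 h local solar time.

18.98 h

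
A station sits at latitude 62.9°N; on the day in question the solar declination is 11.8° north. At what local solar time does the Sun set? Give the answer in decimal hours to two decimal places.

19.61 h

The sunset hour angle satisfies cos H_s = −tan φ tan δ = -0.4082, giving H_s = 114.09°.
Sunset is at 12 + H_s/15 = 12 + 7.606 = 19.606 h local solar time.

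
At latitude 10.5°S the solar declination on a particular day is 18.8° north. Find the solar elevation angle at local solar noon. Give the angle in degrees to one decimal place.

At local solar noon the hour angle is zero, so the elevation is 90° − |φ − δ| = 90° − |-10.5° − (18.8°)| = 90° − 29.3° = 60.7°.

60.7°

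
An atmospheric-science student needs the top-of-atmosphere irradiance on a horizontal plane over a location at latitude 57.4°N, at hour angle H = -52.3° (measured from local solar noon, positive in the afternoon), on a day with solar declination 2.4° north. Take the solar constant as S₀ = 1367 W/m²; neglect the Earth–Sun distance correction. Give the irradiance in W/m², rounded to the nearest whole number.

cos θ_z = sin φ sin δ + cos φ cos δ cos H = (0.8425)(0.0419) + (0.5388)(0.9991)(0.6115) = 0.3645.
Top-of-atmosphere irradiance = S₀ cos θ_z = 1367 × 0.3645 = 498.27 W/m².

498 W/m²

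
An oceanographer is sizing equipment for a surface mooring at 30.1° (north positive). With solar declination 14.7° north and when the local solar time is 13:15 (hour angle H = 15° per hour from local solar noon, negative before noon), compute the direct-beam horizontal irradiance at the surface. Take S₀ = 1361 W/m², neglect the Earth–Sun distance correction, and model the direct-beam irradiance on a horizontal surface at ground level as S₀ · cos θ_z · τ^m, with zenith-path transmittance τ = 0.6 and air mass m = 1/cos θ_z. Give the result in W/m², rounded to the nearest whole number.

Hour angle H = 15° × (13.25 − 12) = 18.75°.
cos θ_z = sin(30.1°) sin(14.7°) + cos(30.1°) cos(14.7°) cos(18.75°) = 0.1273 + 0.7924 = 0.9197.
Air mass m = 1/cos θ_z = 1/0.9197 = 1.087; τ^m = 0.6^1.087 = 0.5739.
Surface direct beam = 1361 × 0.9197 × 0.5739 = 718.36 W/m².

718 W/m²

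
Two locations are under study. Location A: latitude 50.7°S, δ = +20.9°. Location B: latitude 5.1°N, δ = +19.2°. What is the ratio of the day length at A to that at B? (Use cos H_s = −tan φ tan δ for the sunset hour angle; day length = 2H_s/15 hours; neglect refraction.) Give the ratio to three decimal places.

A: H_s = arccos(−tan -50.7° · tan 20.9°) = 62.19°, so 2H_s/15 = 8.2920 h.
B: H_s = arccos(−tan 5.1° · tan 19.2°) = 91.78°, so 2H_s/15 = 12.2373 h.
Ratio A/B = 8.2920 / 12.2373 = 0.6776.

0.678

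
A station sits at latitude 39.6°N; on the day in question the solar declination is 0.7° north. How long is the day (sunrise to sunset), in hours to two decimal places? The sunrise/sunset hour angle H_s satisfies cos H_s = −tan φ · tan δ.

−tan φ tan δ = −(0.8273)(0.0122) = -0.0101; H_s = arccos(-0.0101) = 90.58°.
Day length = 2 H_s / 15° h⁻¹ = 181.16° / 15 = 12.077 h.

12.08 hours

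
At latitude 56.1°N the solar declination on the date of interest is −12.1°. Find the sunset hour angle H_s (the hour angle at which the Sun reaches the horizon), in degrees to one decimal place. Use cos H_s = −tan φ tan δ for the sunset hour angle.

The sunset hour angle satisfies cos H_s = −tan φ tan δ = 0.3190, giving H_s = 71.40°.

71.4°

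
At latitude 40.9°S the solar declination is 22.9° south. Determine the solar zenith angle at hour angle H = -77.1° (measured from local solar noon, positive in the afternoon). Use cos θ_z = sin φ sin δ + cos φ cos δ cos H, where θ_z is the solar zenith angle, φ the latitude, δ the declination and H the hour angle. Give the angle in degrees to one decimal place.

65.8°

cos θ_z = sin φ sin δ + cos φ cos δ cos H = (-0.6547)(-0.3891) + (0.7559)(0.9212)(0.2233) = 0.4102.
θ_z = arccos(0.4102) = 65.78°.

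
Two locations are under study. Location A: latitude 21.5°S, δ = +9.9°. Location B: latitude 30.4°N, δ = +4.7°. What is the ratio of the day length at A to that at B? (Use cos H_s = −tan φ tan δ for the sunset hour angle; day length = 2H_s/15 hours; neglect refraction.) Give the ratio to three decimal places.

A: H_s = arccos(−tan -21.5° · tan 9.9°) = 86.06°, so 2H_s/15 = 11.4747 h.
B: H_s = arccos(−tan 30.4° · tan 4.7°) = 92.76°, so 2H_s/15 = 12.3680 h.
Ratio A/B = 11.4747 / 12.3680 = 0.9278.

0.928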